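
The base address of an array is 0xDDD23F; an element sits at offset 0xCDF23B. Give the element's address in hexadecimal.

Add column by column in base 16, right to left:
  F+B = A carry 1
  3+3+1 = 7
  2+2 = 4
  D+F = C carry 1
  D+D+1 = B carry 1
  D+C+1 = A carry 1
  final carry 1

0x1ABC47A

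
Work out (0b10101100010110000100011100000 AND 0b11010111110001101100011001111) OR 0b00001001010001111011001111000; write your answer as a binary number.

0b10001101010001111111011111000

0b10101100010110000100011100000 AND 0b11010111110001101100011001111 = 0b10000100010000000100011000000.
Then OR with 0b00001001010001111011001111000.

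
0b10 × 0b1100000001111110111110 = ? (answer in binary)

0b11000000011111101111100

Multiply each base-2 digit by 2, carrying:
  0×2 = 0 → write 0
  1×2 = 2 → write 0 carry 1
  1×2+1 = 3 → write 1 carry 1
  1×2+1 = 3 → write 1 carry 1
  1×2+1 = 3 → write 1 carry 1
  1×2+1 = 3 → write 1 carry 1
  0×2+1 = 1 → write 1
  1×2 = 2 → write 0 carry 1
  1×2+1 = 3 → write 1 carry 1
  1×2+1 = 3 → write 1 carry 1
  1×2+1 = 3 → write 1 carry 1
  1×2+1 = 3 → write 1 carry 1
  1×2+1 = 3 → write 1 carry 1
  0×2+1 = 1 → write 1
  0×2 = 0 → write 0
  0×2 = 0 → write 0
  0×2 = 0 → write 0
  0×2 = 0 → write 0
  0×2 = 0 → write 0
  0×2 = 0 → write 0
  1×2 = 2 → write 0 carry 1
  1×2+1 = 3 → write 1 carry 1
  remaining carry: 1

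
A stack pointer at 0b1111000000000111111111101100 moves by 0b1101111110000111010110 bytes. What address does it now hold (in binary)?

Add column by column in base 2, right to left:
  0+0 = 0
  0+1 = 1
  1+1 = 0 carry 1
  1+0+1 = 0 carry 1
  0+1+1 = 0 carry 1
  1+0+1 = 0 carry 1
  1+1+1 = 1 carry 1
  1+1+1 = 1 carry 1
  1+1+1 = 1 carry 1
  1+0+1 = 0 carry 1
  1+0+1 = 0 carry 1
  1+0+1 = 0 carry 1
  1+0+1 = 0 carry 1
  1+1+1 = 1 carry 1
  1+1+1 = 1 carry 1
  0+1+1 = 0 carry 1
  0+1+1 = 0 carry 1
  0+1+1 = 0 carry 1
  0+1+1 = 0 carry 1
  0+0+1 = 1
  0+1 = 1
  0+1 = 1
  0+0 = 0
  0+0 = 0
  1+0 = 1
  1+0 = 1
  1+0 = 1
  1+0 = 1

0b1111001110000110000111000010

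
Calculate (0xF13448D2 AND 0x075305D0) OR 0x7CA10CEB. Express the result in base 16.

0xF13448D2 AND 0x075305D0 = 0x011000D0.
Then OR with 0x7CA10CEB.

0x7DB10CFB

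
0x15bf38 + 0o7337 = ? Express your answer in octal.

0o5347027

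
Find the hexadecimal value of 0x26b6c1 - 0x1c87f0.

0xa2ed1

Subtract column by column in base 16:
  1-0 → 1
  c-f → d (borrow)
  6-7-1 → e (borrow)
  b-8-1 → 2
  6-c → a (borrow)
  2-1-1 → 0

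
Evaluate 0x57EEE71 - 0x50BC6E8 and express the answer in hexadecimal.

Subtract column by column in base 16:
  1-8 → 9 (borrow)
  7-E-1 → 8 (borrow)
  E-6-1 → 7
  E-C → 2
  E-B → 3
  7-0 → 7
  5-5 → 0

0x732789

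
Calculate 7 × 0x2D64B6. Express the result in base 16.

Multiply each base-16 digit by 7, carrying:
  6×7 = 42 → write A carry 2
  B×7+2 = 79 → write F carry 4
  4×7+4 = 32 → write 0 carry 2
  6×7+2 = 44 → write C carry 2
  D×7+2 = 93 → write D carry 5
  2×7+5 = 19 → write 3 carry 1
  remaining carry: 1

0x13DC0FA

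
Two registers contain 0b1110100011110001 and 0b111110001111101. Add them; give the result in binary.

0b10110010101101110

Add column by column in base 2, right to left:
  1+1 = 0 carry 1
  0+0+1 = 1
  0+1 = 1
  0+1 = 1
  1+1 = 0 carry 1
  1+1+1 = 1 carry 1
  1+1+1 = 1 carry 1
  1+0+1 = 0 carry 1
  0+0+1 = 1
  0+0 = 0
  0+1 = 1
  1+1 = 0 carry 1
  0+1+1 = 0 carry 1
  1+1+1 = 1 carry 1
  1+1+1 = 1 carry 1
  1+0+1 = 0 carry 1
  final carry 1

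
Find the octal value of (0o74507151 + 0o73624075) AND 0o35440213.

Add column by column in base 8, right to left:
  1+5 = 6
  5+7 = 4 carry 1
  1+0+1 = 2
  7+4 = 3 carry 1
  0+2+1 = 3
  5+6 = 3 carry 1
  4+3+1 = 0 carry 1
  7+7+1 = 7 carry 1
  final carry 1
Sum = 0o170333246; now AND with 0o35440213:
  1&0=0, 7&3=3, 0&5=0, 3&4=0, 3&4=0, 3&0=0, 2&2=2, 4&1=0, 6&3=2

0o30000202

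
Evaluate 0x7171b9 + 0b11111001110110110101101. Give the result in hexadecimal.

0b11111001110110110101101 = 0x7cedad in hexadecimal.
Add column by column in base 16, right to left:
  9+d = 6 carry 1
  b+a+1 = 6 carry 1
  1+d+1 = f
  7+e = 5 carry 1
  1+c+1 = e
  7+7 = e

0xee5f66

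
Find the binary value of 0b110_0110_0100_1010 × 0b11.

0b10011001011011110

Multiply each base-2 digit by 3, carrying:
  0×3 = 0 → write 0
  1×3 = 3 → write 1 carry 1
  0×3+1 = 1 → write 1
  1×3 = 3 → write 1 carry 1
  0×3+1 = 1 → write 1
  0×3 = 0 → write 0
  1×3 = 3 → write 1 carry 1
  0×3+1 = 1 → write 1
  0×3 = 0 → write 0
  1×3 = 3 → write 1 carry 1
  1×3+1 = 4 → write 0 carry 2
  0×3+2 = 2 → write 0 carry 1
  0×3+1 = 1 → write 1
  1×3 = 3 → write 1 carry 1
  1×3+1 = 4 → write 0 carry 2
  remaining carry: 10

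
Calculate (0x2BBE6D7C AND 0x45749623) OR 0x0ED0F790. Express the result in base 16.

0xFF4F7B0

0x2BBE6D7C AND 0x45749623 = 0x01340420.
Then OR with 0x0ED0F790.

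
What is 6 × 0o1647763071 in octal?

Multiply each base-8 digit by 6, carrying:
  1×6 = 6 → write 6
  7×6 = 42 → write 2 carry 5
  0×6+5 = 5 → write 5
  3×6 = 18 → write 2 carry 2
  6×6+2 = 38 → write 6 carry 4
  7×6+4 = 46 → write 6 carry 5
  7×6+5 = 47 → write 7 carry 5
  4×6+5 = 29 → write 5 carry 3
  6×6+3 = 39 → write 7 carry 4
  1×6+4 = 10 → write 2 carry 1
  remaining carry: 1

0o12757662526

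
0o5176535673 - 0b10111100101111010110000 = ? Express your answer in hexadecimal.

0x299c5d0b

0o5176535673 = 0x29fabbbb in hexadecimal.
0b10111100101111010110000 = 0x5e5eb0 in hexadecimal.
Subtract column by column in base 16:
  b-0 → b
  b-b → 0
  b-e → d (borrow)
  b-5-1 → 5
  a-e → c (borrow)
  f-5-1 → 9
  9-0 → 9
  2-0 → 2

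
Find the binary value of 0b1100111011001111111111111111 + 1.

0b1100111011010000000000000000

The trailing 16 digits are 1 (max in base 2), so adding 1 cascades: they roll to 0 and the next digit up increments.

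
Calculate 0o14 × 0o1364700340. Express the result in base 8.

Multiply each base-8 digit by 12, carrying:
  0×12 = 0 → write 0
  4×12 = 48 → write 0 carry 6
  3×12+6 = 42 → write 2 carry 5
  0×12+5 = 5 → write 5
  0×12 = 0 → write 0
  7×12 = 84 → write 4 carry 10
  4×12+10 = 58 → write 2 carry 7
  6×12+7 = 79 → write 7 carry 9
  3×12+9 = 45 → write 5 carry 5
  1×12+5 = 17 → write 1 carry 2
  remaining carry: 2

0o21572405200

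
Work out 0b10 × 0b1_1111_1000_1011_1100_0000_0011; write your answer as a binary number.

Multiply each base-2 digit by 2, carrying:
  1×2 = 2 → write 0 carry 1
  1×2+1 = 3 → write 1 carry 1
  0×2+1 = 1 → write 1
  0×2 = 0 → write 0
  0×2 = 0 → write 0
  0×2 = 0 → write 0
  0×2 = 0 → write 0
  0×2 = 0 → write 0
  0×2 = 0 → write 0
  0×2 = 0 → write 0
  1×2 = 2 → write 0 carry 1
  1×2+1 = 3 → write 1 carry 1
  1×2+1 = 3 → write 1 carry 1
  1×2+1 = 3 → write 1 carry 1
  0×2+1 = 1 → write 1
  1×2 = 2 → write 0 carry 1
  0×2+1 = 1 → write 1
  0×2 = 0 → write 0
  0×2 = 0 → write 0
  1×2 = 2 → write 0 carry 1
  1×2+1 = 3 → write 1 carry 1
  1×2+1 = 3 → write 1 carry 1
  1×2+1 = 3 → write 1 carry 1
  1×2+1 = 3 → write 1 carry 1
  1×2+1 = 3 → write 1 carry 1
  remaining carry: 1

0b11111100010111100000000110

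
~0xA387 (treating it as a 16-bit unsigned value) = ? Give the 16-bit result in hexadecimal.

0x5C78

Each hex digit d becomes F−d:
  A→5, 3→C, 8→7, 7→8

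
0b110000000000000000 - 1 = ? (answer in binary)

The trailing 16 digits are 0, so subtracting 1 borrows through: they become 1 and the next digit up decrements.

0b101111111111111111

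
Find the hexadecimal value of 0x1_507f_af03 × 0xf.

0x13b77b412d

Multiply each base-16 digit by 15, carrying:
  3×15 = 45 → write d carry 2
  0×15+2 = 2 → write 2
  f×15 = 225 → write 1 carry 14
  a×15+14 = 164 → write 4 carry 10
  f×15+10 = 235 → write b carry 14
  7×15+14 = 119 → write 7 carry 7
  0×15+7 = 7 → write 7
  5×15 = 75 → write b carry 4
  1×15+4 = 19 → write 3 carry 1
  remaining carry: 1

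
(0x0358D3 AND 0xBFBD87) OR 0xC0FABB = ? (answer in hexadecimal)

0x0358D3 AND 0xBFBD87 = 0x031883.
Then OR with 0xC0FABB.

0xC3FABB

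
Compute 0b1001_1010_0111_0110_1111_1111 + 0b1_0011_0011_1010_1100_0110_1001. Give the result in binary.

0b1110011100010001101101000

Add column by column in base 2, right to left:
  1+1 = 0 carry 1
  1+0+1 = 0 carry 1
  1+0+1 = 0 carry 1
  1+1+1 = 1 carry 1
  1+0+1 = 0 carry 1
  1+1+1 = 1 carry 1
  1+1+1 = 1 carry 1
  1+0+1 = 0 carry 1
  0+0+1 = 1
  1+0 = 1
  1+1 = 0 carry 1
  0+1+1 = 0 carry 1
  1+0+1 = 0 carry 1
  1+1+1 = 1 carry 1
  1+0+1 = 0 carry 1
  0+1+1 = 0 carry 1
  0+1+1 = 0 carry 1
  1+1+1 = 1 carry 1
  0+0+1 = 1
  1+0 = 1
  1+1 = 0 carry 1
  0+1+1 = 0 carry 1
  0+0+1 = 1
  1+0 = 1
  0+1 = 1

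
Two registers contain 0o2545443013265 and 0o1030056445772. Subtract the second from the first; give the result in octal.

Subtract column by column in base 8:
  5-2 → 3
  6-7 → 7 (borrow)
  2-7-1 → 2 (borrow)
  3-5-1 → 5 (borrow)
  1-4-1 → 4 (borrow)
  0-4-1 → 3 (borrow)
  3-6-1 → 4 (borrow)
  4-5-1 → 6 (borrow)
  4-0-1 → 3
  5-0 → 5
  4-3 → 1
  5-0 → 5
  2-1 → 1

0o1515364345273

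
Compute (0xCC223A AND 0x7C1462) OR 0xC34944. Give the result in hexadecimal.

0xCC223A AND 0x7C1462 = 0x4C0022.
Then OR with 0xC34944.

0xCF4966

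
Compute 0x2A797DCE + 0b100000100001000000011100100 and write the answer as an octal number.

0o5642377262

0x2A797DCE = 0o5236276716 in octal.
0b100000100001000000011100100 = 0o404100344 in octal.
Add column by column in base 8, right to left:
  6+4 = 2 carry 1
  1+4+1 = 6
  7+3 = 2 carry 1
  6+0+1 = 7
  7+0 = 7
  2+1 = 3
  6+4 = 2 carry 1
  3+0+1 = 4
  2+4 = 6
  5+0 = 5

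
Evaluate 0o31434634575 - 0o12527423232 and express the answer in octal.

Subtract column by column in base 8:
  5-2 → 3
  7-3 → 4
  5-2 → 3
  4-3 → 1
  3-2 → 1
  6-4 → 2
  4-7 → 5 (borrow)
  3-2-1 → 0
  4-5 → 7 (borrow)
  1-2-1 → 6 (borrow)
  3-1-1 → 1

0o16705211343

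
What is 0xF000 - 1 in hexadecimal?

0xEFFF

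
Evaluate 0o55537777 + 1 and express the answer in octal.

The trailing 4 digits are 7 (max in base 8), so adding 1 cascades: they roll to 0 and the next digit up increments.

0o55540000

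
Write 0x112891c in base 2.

0b1000100101000100100011100

Expand each hex digit to 4 bits: 1=0001 1=0001 2=0010 8=1000 9=1001 1=0001 c=1100.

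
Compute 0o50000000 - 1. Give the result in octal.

The trailing 7 digits are 0, so subtracting 1 borrows through: they become 7 and the next digit up decrements.

0o47777777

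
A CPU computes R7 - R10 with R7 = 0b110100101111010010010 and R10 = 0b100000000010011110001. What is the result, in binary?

0b10100101100110100001

Subtract column by column in base 2:
  0-1 → 1 (borrow)
  1-0-1 → 0
  0-0 → 0
  0-0 → 0
  1-1 → 0
  0-1 → 1 (borrow)
  0-1-1 → 0 (borrow)
  1-1-1 → 1 (borrow)
  0-0-1 → 1 (borrow)
  1-0-1 → 0
  1-1 → 0
  1-0 → 1
  1-0 → 1
  0-0 → 0
  1-0 → 1
  0-0 → 0
  0-0 → 0
  1-0 → 1
  0-0 → 0
  1-0 → 1
  1-1 → 0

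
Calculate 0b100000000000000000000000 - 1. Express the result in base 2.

0b11111111111111111111111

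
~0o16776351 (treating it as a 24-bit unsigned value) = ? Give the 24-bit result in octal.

0o61001426

Each oct digit d becomes 7−d:
  1→6, 6→1, 7→0, 7→0, 6→1, 3→4, 5→2, 1→6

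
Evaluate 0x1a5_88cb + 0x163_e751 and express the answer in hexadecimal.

0x309701c

Add column by column in base 16, right to left:
  b+1 = c
  c+5 = 1 carry 1
  8+7+1 = 0 carry 1
  8+e+1 = 7 carry 1
  5+3+1 = 9
  a+6 = 0 carry 1
  1+1+1 = 3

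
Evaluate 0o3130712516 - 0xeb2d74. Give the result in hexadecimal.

0x187867da

0o3130712516 = 0x1963954e in hexadecimal.
Subtract column by column in base 16:
  e-4 → a
  4-7 → d (borrow)
  5-d-1 → 7 (borrow)
  9-2-1 → 6
  3-b → 8 (borrow)
  6-e-1 → 7 (borrow)
  9-0-1 → 8
  1-0 → 1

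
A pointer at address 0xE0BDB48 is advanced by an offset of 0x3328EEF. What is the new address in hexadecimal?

0x113E6A37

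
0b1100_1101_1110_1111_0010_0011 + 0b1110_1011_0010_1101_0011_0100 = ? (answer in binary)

Add column by column in base 2, right to left:
  1+0 = 1
  1+0 = 1
  0+1 = 1
  0+0 = 0
  0+1 = 1
  1+1 = 0 carry 1
  0+0+1 = 1
  0+0 = 0
  1+1 = 0 carry 1
  1+0+1 = 0 carry 1
  1+1+1 = 1 carry 1
  1+1+1 = 1 carry 1
  0+0+1 = 1
  1+1 = 0 carry 1
  1+0+1 = 0 carry 1
  1+0+1 = 0 carry 1
  1+1+1 = 1 carry 1
  0+1+1 = 0 carry 1
  1+0+1 = 0 carry 1
  1+1+1 = 1 carry 1
  0+0+1 = 1
  0+1 = 1
  1+1 = 0 carry 1
  1+1+1 = 1 carry 1
  final carry 1

0b1101110010001110001010111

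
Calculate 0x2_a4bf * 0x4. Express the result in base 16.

0xa92fc

Multiply each base-16 digit by 4, carrying:
  f×4 = 60 → write c carry 3
  b×4+3 = 47 → write f carry 2
  4×4+2 = 18 → write 2 carry 1
  a×4+1 = 41 → write 9 carry 2
  2×4+2 = 10 → write a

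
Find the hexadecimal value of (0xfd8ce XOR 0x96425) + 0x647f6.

First 0xfd8ce XOR 0x96425 = 0x6bceb.
Add column by column in base 16, right to left:
  b+6 = 1 carry 1
  e+f+1 = e carry 1
  c+7+1 = 4 carry 1
  b+4+1 = 0 carry 1
  6+6+1 = d

0xd04e1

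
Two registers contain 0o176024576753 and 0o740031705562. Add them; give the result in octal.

0o1136056504535

Add column by column in base 8, right to left:
  3+2 = 5
  5+6 = 3 carry 1
  7+5+1 = 5 carry 1
  6+5+1 = 4 carry 1
  7+0+1 = 0 carry 1
  5+7+1 = 5 carry 1
  4+1+1 = 6
  2+3 = 5
  0+0 = 0
  6+0 = 6
  7+4 = 3 carry 1
  1+7+1 = 1 carry 1
  final carry 1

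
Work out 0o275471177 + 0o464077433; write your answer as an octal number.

0o761570632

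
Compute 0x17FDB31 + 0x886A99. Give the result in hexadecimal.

0x20845CA

Add column by column in base 16, right to left:
  1+9 = A
  3+9 = C
  B+A = 5 carry 1
  D+6+1 = 4 carry 1
  F+8+1 = 8 carry 1
  7+8+1 = 0 carry 1
  1+0+1 = 2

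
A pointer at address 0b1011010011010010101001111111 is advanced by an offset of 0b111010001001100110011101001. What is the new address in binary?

Add column by column in base 2, right to left:
  1+1 = 0 carry 1
  1+0+1 = 0 carry 1
  1+0+1 = 0 carry 1
  1+1+1 = 1 carry 1
  1+0+1 = 0 carry 1
  1+1+1 = 1 carry 1
  1+1+1 = 1 carry 1
  0+1+1 = 0 carry 1
  0+0+1 = 1
  1+0 = 1
  0+1 = 1
  1+1 = 0 carry 1
  0+0+1 = 1
  1+0 = 1
  0+1 = 1
  0+1 = 1
  1+0 = 1
  0+0 = 0
  1+1 = 0 carry 1
  1+0+1 = 0 carry 1
  0+0+1 = 1
  0+0 = 0
  1+1 = 0 carry 1
  0+0+1 = 1
  1+1 = 0 carry 1
  1+1+1 = 1 carry 1
  0+1+1 = 0 carry 1
  1+0+1 = 0 carry 1
  final carry 1

0b10010100100011111011101101000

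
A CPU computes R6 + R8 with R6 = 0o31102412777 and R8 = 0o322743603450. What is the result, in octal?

Add column by column in base 8, right to left:
  7+0 = 7
  7+5 = 4 carry 1
  7+4+1 = 4 carry 1
  2+3+1 = 6
  1+0 = 1
  4+6 = 2 carry 1
  2+3+1 = 6
  0+4 = 4
  1+7 = 0 carry 1
  1+2+1 = 4
  3+2 = 5
  0+3 = 3

0o354046216447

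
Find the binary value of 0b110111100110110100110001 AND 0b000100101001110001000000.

0b000100100000110000000000

AND bit by bit (1 only where both bits are 1):
  110111100110110100110001
& 000100101001110001000000
= 000100100000110000000000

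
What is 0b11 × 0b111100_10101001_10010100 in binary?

0b101101011111110010111100

Multiply each base-2 digit by 3, carrying:
  0×3 = 0 → write 0
  0×3 = 0 → write 0
  1×3 = 3 → write 1 carry 1
  0×3+1 = 1 → write 1
  1×3 = 3 → write 1 carry 1
  0×3+1 = 1 → write 1
  0×3 = 0 → write 0
  1×3 = 3 → write 1 carry 1
  1×3+1 = 4 → write 0 carry 2
  0×3+2 = 2 → write 0 carry 1
  0×3+1 = 1 → write 1
  1×3 = 3 → write 1 carry 1
  0×3+1 = 1 → write 1
  1×3 = 3 → write 1 carry 1
  0×3+1 = 1 → write 1
  1×3 = 3 → write 1 carry 1
  0×3+1 = 1 → write 1
  0×3 = 0 → write 0
  1×3 = 3 → write 1 carry 1
  1×3+1 = 4 → write 0 carry 2
  1×3+2 = 5 → write 1 carry 2
  1×3+2 = 5 → write 1 carry 2
  remaining carry: 10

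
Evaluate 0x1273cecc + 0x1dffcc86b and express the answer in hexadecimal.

0x1f2709737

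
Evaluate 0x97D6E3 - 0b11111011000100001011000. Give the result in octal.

0x97D6E3 = 0o45753343 in octal.
0b11111011000100001011000 = 0o37304130 in octal.
Subtract column by column in base 8:
  3-0 → 3
  4-3 → 1
  3-1 → 2
  3-4 → 7 (borrow)
  5-0-1 → 4
  7-3 → 4
  5-7 → 6 (borrow)
  4-3-1 → 0

0o6447213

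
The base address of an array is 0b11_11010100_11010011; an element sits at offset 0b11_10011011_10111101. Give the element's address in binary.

0b1110111000010010000

Add column by column in base 2, right to left:
  1+1 = 0 carry 1
  1+0+1 = 0 carry 1
  0+1+1 = 0 carry 1
  0+1+1 = 0 carry 1
  1+1+1 = 1 carry 1
  0+1+1 = 0 carry 1
  1+0+1 = 0 carry 1
  1+1+1 = 1 carry 1
  0+1+1 = 0 carry 1
  0+1+1 = 0 carry 1
  1+0+1 = 0 carry 1
  0+1+1 = 0 carry 1
  1+1+1 = 1 carry 1
  0+0+1 = 1
  1+0 = 1
  1+1 = 0 carry 1
  1+1+1 = 1 carry 1
  1+1+1 = 1 carry 1
  final carry 1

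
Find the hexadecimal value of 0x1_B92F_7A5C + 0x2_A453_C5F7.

0x45D834053

Add column by column in base 16, right to left:
  C+7 = 3 carry 1
  5+F+1 = 5 carry 1
  A+5+1 = 0 carry 1
  7+C+1 = 4 carry 1
  F+3+1 = 3 carry 1
  2+5+1 = 8
  9+4 = D
  B+A = 5 carry 1
  1+2+1 = 4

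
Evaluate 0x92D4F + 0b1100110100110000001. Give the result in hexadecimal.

0b1100110100110000001 = 0x66981 in hexadecimal.
Add column by column in base 16, right to left:
  F+1 = 0 carry 1
  4+8+1 = D
  D+9 = 6 carry 1
  2+6+1 = 9
  9+6 = F

0xF96D0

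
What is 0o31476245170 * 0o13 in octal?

0o431655431450

Multiply each base-8 digit by 11, carrying:
  0×11 = 0 → write 0
  7×11 = 77 → write 5 carry 9
  1×11+9 = 20 → write 4 carry 2
  5×11+2 = 57 → write 1 carry 7
  4×11+7 = 51 → write 3 carry 6
  2×11+6 = 28 → write 4 carry 3
  6×11+3 = 69 → write 5 carry 8
  7×11+8 = 85 → write 5 carry 10
  4×11+10 = 54 → write 6 carry 6
  1×11+6 = 17 → write 1 carry 2
  3×11+2 = 35 → write 3 carry 4
  remaining carry: 4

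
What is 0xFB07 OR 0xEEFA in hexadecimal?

OR each hex digit independently (no carries):
  F|E=F, B|E=F, 0|F=F, 7|A=F

0xFFFF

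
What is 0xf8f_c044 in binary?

0b1111100011111100000001000100

Expand each hex digit to 4 bits: f=1111 8=1000 f=1111 c=1100 0=0000 4=0100 4=0100.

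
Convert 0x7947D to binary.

Expand each hex digit to 4 bits: 7=0111 9=1001 4=0100 7=0111 D=1101.

0b1111001010001111101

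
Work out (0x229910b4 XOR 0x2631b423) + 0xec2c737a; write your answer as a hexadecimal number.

First 0x229910b4 XOR 0x2631b423 = 0x04a8a497.
Add column by column in base 16, right to left:
  7+a = 1 carry 1
  9+7+1 = 1 carry 1
  4+3+1 = 8
  a+7 = 1 carry 1
  8+c+1 = 5 carry 1
  a+2+1 = d
  4+c = 0 carry 1
  0+e+1 = f

0xf0d51811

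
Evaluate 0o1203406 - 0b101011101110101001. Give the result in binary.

0b100100101101011101

0o1203406 = 0b1010000011100000110 in binary.
Subtract column by column in base 2:
  0-1 → 1 (borrow)
  1-0-1 → 0
  1-0 → 1
  0-1 → 1 (borrow)
  0-0-1 → 1 (borrow)
  0-1-1 → 0 (borrow)
  0-0-1 → 1 (borrow)
  0-1-1 → 0 (borrow)
  1-1-1 → 1 (borrow)
  1-1-1 → 1 (borrow)
  1-0-1 → 0
  0-1 → 1 (borrow)
  0-1-1 → 0 (borrow)
  0-1-1 → 0 (borrow)
  0-0-1 → 1 (borrow)
  0-1-1 → 0 (borrow)
  1-0-1 → 0
  0-1 → 1 (borrow)
  1-0-1 → 0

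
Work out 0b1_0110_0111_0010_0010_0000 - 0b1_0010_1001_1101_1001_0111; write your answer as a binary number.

Subtract column by column in base 2:
  0-1 → 1 (borrow)
  0-1-1 → 0 (borrow)
  0-1-1 → 0 (borrow)
  0-0-1 → 1 (borrow)
  0-1-1 → 0 (borrow)
  1-0-1 → 0
  0-0 → 0
  0-1 → 1 (borrow)
  0-1-1 → 0 (borrow)
  1-0-1 → 0
  0-1 → 1 (borrow)
  0-1-1 → 0 (borrow)
  1-1-1 → 1 (borrow)
  1-0-1 → 0
  1-0 → 1
  0-1 → 1 (borrow)
  0-0-1 → 1 (borrow)
  1-1-1 → 1 (borrow)
  1-0-1 → 0
  0-0 → 0
  1-1 → 0

0b111101010010001001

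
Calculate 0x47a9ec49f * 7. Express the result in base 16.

0x1f5a576059

Multiply each base-16 digit by 7, carrying:
  f×7 = 105 → write 9 carry 6
  9×7+6 = 69 → write 5 carry 4
  4×7+4 = 32 → write 0 carry 2
  c×7+2 = 86 → write 6 carry 5
  e×7+5 = 103 → write 7 carry 6
  9×7+6 = 69 → write 5 carry 4
  a×7+4 = 74 → write a carry 4
  7×7+4 = 53 → write 5 carry 3
  4×7+3 = 31 → write f carry 1
  remaining carry: 1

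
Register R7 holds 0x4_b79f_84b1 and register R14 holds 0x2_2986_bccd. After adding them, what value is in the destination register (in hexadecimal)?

0x6e126417e

Add column by column in base 16, right to left:
  1+d = e
  b+c = 7 carry 1
  4+c+1 = 1 carry 1
  8+b+1 = 4 carry 1
  f+6+1 = 6 carry 1
  9+8+1 = 2 carry 1
  7+9+1 = 1 carry 1
  b+2+1 = e
  4+2 = 6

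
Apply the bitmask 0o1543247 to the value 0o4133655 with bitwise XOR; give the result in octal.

0o5470412

XOR each oct digit independently (no carries):
  4^1=5, 1^5=4, 3^4=7, 3^3=0, 6^2=4, 5^4=1, 5^7=2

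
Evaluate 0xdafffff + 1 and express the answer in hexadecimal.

The trailing 5 digits are F (max in base 16), so adding 1 cascades: they roll to 0 and the next digit up increments.

0xdb00000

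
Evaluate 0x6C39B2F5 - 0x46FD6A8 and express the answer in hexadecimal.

0x67C9DC4D

Subtract column by column in base 16:
  5-8 → D (borrow)
  F-A-1 → 4
  2-6 → C (borrow)
  B-D-1 → D (borrow)
  9-F-1 → 9 (borrow)
  3-6-1 → C (borrow)
  C-4-1 → 7
  6-0 → 6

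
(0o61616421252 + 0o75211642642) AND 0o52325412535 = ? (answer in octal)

0o52020000114

Add column by column in base 8, right to left:
  2+2 = 4
  5+4 = 1 carry 1
  2+6+1 = 1 carry 1
  1+2+1 = 4
  2+4 = 6
  4+6 = 2 carry 1
  6+1+1 = 0 carry 1
  1+1+1 = 3
  6+2 = 0 carry 1
  1+5+1 = 7
  6+7 = 5 carry 1
  final carry 1
Sum = 0o157030264114; now AND with 0o52325412535:
  1&0=0, 5&5=5, 7&2=2, 0&3=0, 3&2=2, 0&5=0, 2&4=0, 6&1=0, 4&2=0, 1&5=1, 1&3=1, 4&5=4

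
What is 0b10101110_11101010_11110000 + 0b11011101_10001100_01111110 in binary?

0b1100011000111011101101110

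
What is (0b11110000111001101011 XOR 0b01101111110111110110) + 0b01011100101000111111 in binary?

First 0b11110000111001101011 XOR 0b01101111110111110110 = 0b10011111001110011101.
Add column by column in base 2, right to left:
  1+1 = 0 carry 1
  0+1+1 = 0 carry 1
  1+1+1 = 1 carry 1
  1+1+1 = 1 carry 1
  1+1+1 = 1 carry 1
  0+1+1 = 0 carry 1
  0+0+1 = 1
  1+0 = 1
  1+0 = 1
  1+1 = 0 carry 1
  0+0+1 = 1
  0+1 = 1
  1+0 = 1
  1+0 = 1
  1+1 = 0 carry 1
  1+1+1 = 1 carry 1
  1+1+1 = 1 carry 1
  0+0+1 = 1
  0+1 = 1
  1+0 = 1

0b11111011110111011100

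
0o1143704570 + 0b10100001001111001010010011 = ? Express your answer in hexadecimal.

0xc147c0b

0o1143704570 = 0x98f8978 in hexadecimal.
0b10100001001111001010010011 = 0x284f293 in hexadecimal.
Add column by column in base 16, right to left:
  8+3 = b
  7+9 = 0 carry 1
  9+2+1 = c
  8+f = 7 carry 1
  f+4+1 = 4 carry 1
  8+8+1 = 1 carry 1
  9+2+1 = c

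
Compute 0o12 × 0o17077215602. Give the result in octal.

0o227170611424

Multiply each base-8 digit by 10, carrying:
  2×10 = 20 → write 4 carry 2
  0×10+2 = 2 → write 2
  6×10 = 60 → write 4 carry 7
  5×10+7 = 57 → write 1 carry 7
  1×10+7 = 17 → write 1 carry 2
  2×10+2 = 22 → write 6 carry 2
  7×10+2 = 72 → write 0 carry 9
  7×10+9 = 79 → write 7 carry 9
  0×10+9 = 9 → write 1 carry 1
  7×10+1 = 71 → write 7 carry 8
  1×10+8 = 18 → write 2 carry 2
  remaining carry: 2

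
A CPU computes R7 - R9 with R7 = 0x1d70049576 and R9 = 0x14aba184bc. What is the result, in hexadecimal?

0x8c46310ba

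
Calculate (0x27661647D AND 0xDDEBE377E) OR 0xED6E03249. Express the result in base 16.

0x27661647D AND 0xDDEBE377E = 0x05620247C.
Then OR with 0xED6E03249.

0xED6E0367D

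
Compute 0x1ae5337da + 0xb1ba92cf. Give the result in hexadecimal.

Add column by column in base 16, right to left:
  a+f = 9 carry 1
  d+c+1 = a carry 1
  7+2+1 = a
  3+9 = c
  3+a = d
  5+b = 0 carry 1
  e+1+1 = 0 carry 1
  a+b+1 = 6 carry 1
  1+0+1 = 2

0x2600dcaa9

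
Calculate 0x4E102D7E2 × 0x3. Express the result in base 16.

0xEA30887A6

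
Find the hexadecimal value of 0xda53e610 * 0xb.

0x9619ae2b0

Multiply each base-16 digit by 11, carrying:
  0×11 = 0 → write 0
  1×11 = 11 → write b
  6×11 = 66 → write 2 carry 4
  e×11+4 = 158 → write e carry 9
  3×11+9 = 42 → write a carry 2
  5×11+2 = 57 → write 9 carry 3
  a×11+3 = 113 → write 1 carry 7
  d×11+7 = 150 → write 6 carry 9
  remaining carry: 9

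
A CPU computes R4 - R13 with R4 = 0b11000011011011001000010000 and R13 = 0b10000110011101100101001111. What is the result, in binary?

0b111100111101100011000001

Subtract column by column in base 2:
  0-1 → 1 (borrow)
  0-1-1 → 0 (borrow)
  0-1-1 → 0 (borrow)
  0-1-1 → 0 (borrow)
  1-0-1 → 0
  0-0 → 0
  0-1 → 1 (borrow)
  0-0-1 → 1 (borrow)
  0-1-1 → 0 (borrow)
  1-0-1 → 0
  0-0 → 0
  0-1 → 1 (borrow)
  1-1-1 → 1 (borrow)
  1-0-1 → 0
  0-1 → 1 (borrow)
  1-1-1 → 1 (borrow)
  1-1-1 → 1 (borrow)
  0-0-1 → 1 (borrow)
  1-0-1 → 0
  1-1 → 0
  0-1 → 1 (borrow)
  0-0-1 → 1 (borrow)
  0-0-1 → 1 (borrow)
  0-0-1 → 1 (borrow)
  1-0-1 → 0
  1-1 → 0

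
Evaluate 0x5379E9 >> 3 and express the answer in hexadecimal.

3 bits is not a whole number of base-16 digits; in binary: 10100110111100111101001 >> 3 = 10100110111100111101.

0xA6F3D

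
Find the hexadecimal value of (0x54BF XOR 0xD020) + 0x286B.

0xAD0A

First 0x54BF XOR 0xD020 = 0x849F.
Add column by column in base 16, right to left:
  F+B = A carry 1
  9+6+1 = 0 carry 1
  4+8+1 = D
  8+2 = A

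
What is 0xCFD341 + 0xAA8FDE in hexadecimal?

Add column by column in base 16, right to left:
  1+E = F
  4+D = 1 carry 1
  3+F+1 = 3 carry 1
  D+8+1 = 6 carry 1
  F+A+1 = A carry 1
  C+A+1 = 7 carry 1
  final carry 1

0x17A631F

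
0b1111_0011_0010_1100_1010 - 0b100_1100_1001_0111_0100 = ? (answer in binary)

0b10100110100101010110

Subtract column by column in base 2:
  0-0 → 0
  1-0 → 1
  0-1 → 1 (borrow)
  1-0-1 → 0
  0-1 → 1 (borrow)
  0-1-1 → 0 (borrow)
  1-1-1 → 1 (borrow)
  1-0-1 → 0
  0-1 → 1 (borrow)
  1-0-1 → 0
  0-0 → 0
  0-1 → 1 (borrow)
  1-0-1 → 0
  1-0 → 1
  0-1 → 1 (borrow)
  0-1-1 → 0 (borrow)
  1-0-1 → 0
  1-0 → 1
  1-1 → 0
  1-0 → 1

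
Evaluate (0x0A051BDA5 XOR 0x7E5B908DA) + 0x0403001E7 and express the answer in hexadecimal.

0x78618B766

First 0x0A051BDA5 XOR 0x7E5B908DA = 0x745E8B57F.
Add column by column in base 16, right to left:
  F+7 = 6 carry 1
  7+E+1 = 6 carry 1
  5+1+1 = 7
  B+0 = B
  8+0 = 8
  E+3 = 1 carry 1
  5+0+1 = 6
  4+4 = 8
  7+0 = 7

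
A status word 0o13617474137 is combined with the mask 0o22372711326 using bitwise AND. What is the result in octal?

AND each oct digit independently (no carries):
  1&2=0, 3&2=2, 6&3=2, 1&7=1, 7&2=2, 4&7=4, 7&1=1, 4&1=0, 1&3=1, 3&2=2, 7&6=6

0o02212410126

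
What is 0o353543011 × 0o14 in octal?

0o5414244154

Multiply each base-8 digit by 12, carrying:
  1×12 = 12 → write 4 carry 1
  1×12+1 = 13 → write 5 carry 1
  0×12+1 = 1 → write 1
  3×12 = 36 → write 4 carry 4
  4×12+4 = 52 → write 4 carry 6
  5×12+6 = 66 → write 2 carry 8
  3×12+8 = 44 → write 4 carry 5
  5×12+5 = 65 → write 1 carry 8
  3×12+8 = 44 → write 4 carry 5
  remaining carry: 5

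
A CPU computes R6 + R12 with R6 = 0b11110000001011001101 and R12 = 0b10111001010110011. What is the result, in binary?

0b100000111010110000000

Add column by column in base 2, right to left:
  1+1 = 0 carry 1
  0+1+1 = 0 carry 1
  1+0+1 = 0 carry 1
  1+0+1 = 0 carry 1
  0+1+1 = 0 carry 1
  0+1+1 = 0 carry 1
  1+0+1 = 0 carry 1
  1+1+1 = 1 carry 1
  0+0+1 = 1
  1+1 = 0 carry 1
  0+0+1 = 1
  0+0 = 0
  0+1 = 1
  0+1 = 1
  0+1 = 1
  0+0 = 0
  1+1 = 0 carry 1
  1+0+1 = 0 carry 1
  1+0+1 = 0 carry 1
  1+0+1 = 0 carry 1
  final carry 1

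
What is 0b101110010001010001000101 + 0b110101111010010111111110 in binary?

0b1100100001011101001000011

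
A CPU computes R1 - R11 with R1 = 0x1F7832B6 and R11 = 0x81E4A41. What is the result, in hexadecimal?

0x1759E875

Subtract column by column in base 16:
  6-1 → 5
  B-4 → 7
  2-A → 8 (borrow)
  3-4-1 → E (borrow)
  8-E-1 → 9 (borrow)
  7-1-1 → 5
  F-8 → 7
  1-0 → 1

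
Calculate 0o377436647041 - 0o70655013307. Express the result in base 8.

0o306561633532

Subtract column by column in base 8:
  1-7 → 2 (borrow)
  4-0-1 → 3
  0-3 → 5 (borrow)
  7-3-1 → 3
  4-1 → 3
  6-0 → 6
  6-5 → 1
  3-5 → 6 (borrow)
  4-6-1 → 5 (borrow)
  7-0-1 → 6
  7-7 → 0
  3-0 → 3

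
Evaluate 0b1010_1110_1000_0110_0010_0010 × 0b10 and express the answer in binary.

0b1010111010000110001000100

Multiply each base-2 digit by 2, carrying:
  0×2 = 0 → write 0
  1×2 = 2 → write 0 carry 1
  0×2+1 = 1 → write 1
  0×2 = 0 → write 0
  0×2 = 0 → write 0
  1×2 = 2 → write 0 carry 1
  0×2+1 = 1 → write 1
  0×2 = 0 → write 0
  0×2 = 0 → write 0
  1×2 = 2 → write 0 carry 1
  1×2+1 = 3 → write 1 carry 1
  0×2+1 = 1 → write 1
  0×2 = 0 → write 0
  0×2 = 0 → write 0
  0×2 = 0 → write 0
  1×2 = 2 → write 0 carry 1
  0×2+1 = 1 → write 1
  1×2 = 2 → write 0 carry 1
  1×2+1 = 3 → write 1 carry 1
  1×2+1 = 3 → write 1 carry 1
  0×2+1 = 1 → write 1
  1×2 = 2 → write 0 carry 1
  0×2+1 = 1 → write 1
  1×2 = 2 → write 0 carry 1
  remaining carry: 1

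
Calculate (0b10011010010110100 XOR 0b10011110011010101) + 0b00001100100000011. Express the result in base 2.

0b10000101100100

First 0b10011010010110100 XOR 0b10011110011010101 = 0b00000100001100001.
Add column by column in base 2, right to left:
  1+1 = 0 carry 1
  0+1+1 = 0 carry 1
  0+0+1 = 1
  0+0 = 0
  0+0 = 0
  1+0 = 1
  1+0 = 1
  0+0 = 0
  0+1 = 1
  0+0 = 0
  0+0 = 0
  1+1 = 0 carry 1
  0+1+1 = 0 carry 1
  final carry 1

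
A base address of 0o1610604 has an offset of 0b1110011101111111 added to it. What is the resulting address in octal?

0b1110011101111111 = 0o163577 in octal.
Add column by column in base 8, right to left:
  4+7 = 3 carry 1
  0+7+1 = 0 carry 1
  6+5+1 = 4 carry 1
  0+3+1 = 4
  1+6 = 7
  6+1 = 7
  1+0 = 1

0o1774403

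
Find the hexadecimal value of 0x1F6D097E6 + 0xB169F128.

Add column by column in base 16, right to left:
  6+8 = E
  E+2 = 0 carry 1
  7+1+1 = 9
  9+F = 8 carry 1
  0+9+1 = A
  D+6 = 3 carry 1
  6+1+1 = 8
  F+B = A carry 1
  1+0+1 = 2

0x2A83A890E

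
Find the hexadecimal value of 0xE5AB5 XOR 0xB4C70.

XOR each hex digit independently (no carries):
  E^B=5, 5^4=1, A^C=6, B^7=C, 5^0=5

0x516C5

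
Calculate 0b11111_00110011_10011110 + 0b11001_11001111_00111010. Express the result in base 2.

0b1110010000001011011000

Add column by column in base 2, right to left:
  0+0 = 0
  1+1 = 0 carry 1
  1+0+1 = 0 carry 1
  1+1+1 = 1 carry 1
  1+1+1 = 1 carry 1
  0+1+1 = 0 carry 1
  0+0+1 = 1
  1+0 = 1
  1+1 = 0 carry 1
  1+1+1 = 1 carry 1
  0+1+1 = 0 carry 1
  0+1+1 = 0 carry 1
  1+0+1 = 0 carry 1
  1+0+1 = 0 carry 1
  0+1+1 = 0 carry 1
  0+1+1 = 0 carry 1
  1+1+1 = 1 carry 1
  1+0+1 = 0 carry 1
  1+0+1 = 0 carry 1
  1+1+1 = 1 carry 1
  1+1+1 = 1 carry 1
  final carry 1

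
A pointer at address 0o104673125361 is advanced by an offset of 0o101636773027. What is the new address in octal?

Add column by column in base 8, right to left:
  1+7 = 0 carry 1
  6+2+1 = 1 carry 1
  3+0+1 = 4
  5+3 = 0 carry 1
  2+7+1 = 2 carry 1
  1+7+1 = 1 carry 1
  3+6+1 = 2 carry 1
  7+3+1 = 3 carry 1
  6+6+1 = 5 carry 1
  4+1+1 = 6
  0+0 = 0
  1+1 = 2

0o206532120410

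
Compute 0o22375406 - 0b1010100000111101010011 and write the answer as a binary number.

0b111111110101110110011

0o22375406 = 0b10010011111101100000110 in binary.
Subtract column by column in base 2:
  0-1 → 1 (borrow)
  1-1-1 → 1 (borrow)
  1-0-1 → 0
  0-0 → 0
  0-1 → 1 (borrow)
  0-0-1 → 1 (borrow)
  0-1-1 → 0 (borrow)
  0-0-1 → 1 (borrow)
  1-1-1 → 1 (borrow)
  1-1-1 → 1 (borrow)
  0-1-1 → 0 (borrow)
  1-1-1 → 1 (borrow)
  1-0-1 → 0
  1-0 → 1
  1-0 → 1
  1-0 → 1
  1-0 → 1
  0-1 → 1 (borrow)
  0-0-1 → 1 (borrow)
  1-1-1 → 1 (borrow)
  0-0-1 → 1 (borrow)
  0-1-1 → 0 (borrow)
  1-0-1 → 0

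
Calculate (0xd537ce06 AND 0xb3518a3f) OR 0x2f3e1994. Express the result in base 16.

0xbf3f9b96

0xd537ce06 AND 0xb3518a3f = 0x91118a06.
Then OR with 0x2f3e1994.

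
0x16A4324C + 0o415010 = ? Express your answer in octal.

0o2651446124

0x16A4324C = 0o2651031114 in octal.
Add column by column in base 8, right to left:
  4+0 = 4
  1+1 = 2
  1+0 = 1
  1+5 = 6
  3+1 = 4
  0+4 = 4
  1+0 = 1
  5+0 = 5
  6+0 = 6
  2+0 = 2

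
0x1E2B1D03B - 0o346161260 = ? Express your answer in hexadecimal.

0x1DF18ED8B

0o346161260 = 0x398E2B0 in hexadecimal.
Subtract column by column in base 16:
  B-0 → B
  3-B → 8 (borrow)
  0-2-1 → D (borrow)
  D-E-1 → E (borrow)
  1-8-1 → 8 (borrow)
  B-9-1 → 1
  2-3 → F (borrow)
  E-0-1 → D
  1-0 → 1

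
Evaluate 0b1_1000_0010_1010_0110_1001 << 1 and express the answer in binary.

0b1100000101010011010010

Left shift by 1: append 1 zero bit.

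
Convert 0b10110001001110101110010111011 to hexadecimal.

0x16275cbb

Group the bits into nibbles: 0001 0110 0010 0111 0101 1100 1011 1011 → 16275cbb.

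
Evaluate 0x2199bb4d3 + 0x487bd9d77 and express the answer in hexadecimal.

Add column by column in base 16, right to left:
  3+7 = a
  d+7 = 4 carry 1
  4+d+1 = 2 carry 1
  b+9+1 = 5 carry 1
  b+d+1 = 9 carry 1
  9+b+1 = 5 carry 1
  9+7+1 = 1 carry 1
  1+8+1 = a
  2+4 = 6

0x6a159524a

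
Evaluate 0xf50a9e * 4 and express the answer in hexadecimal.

Multiply each base-16 digit by 4, carrying:
  e×4 = 56 → write 8 carry 3
  9×4+3 = 39 → write 7 carry 2
  a×4+2 = 42 → write a carry 2
  0×4+2 = 2 → write 2
  5×4 = 20 → write 4 carry 1
  f×4+1 = 61 → write d carry 3
  remaining carry: 3

0x3d42a78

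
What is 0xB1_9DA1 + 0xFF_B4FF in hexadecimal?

Add column by column in base 16, right to left:
  1+F = 0 carry 1
  A+F+1 = A carry 1
  D+4+1 = 2 carry 1
  9+B+1 = 5 carry 1
  1+F+1 = 1 carry 1
  B+F+1 = B carry 1
  final carry 1

0x1B152A0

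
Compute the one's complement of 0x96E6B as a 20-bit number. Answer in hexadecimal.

0x69194

Each hex digit d becomes F−d:
  9→6, 6→9, E→1, 6→9, B→4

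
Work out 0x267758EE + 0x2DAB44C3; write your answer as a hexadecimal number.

Add column by column in base 16, right to left:
  E+3 = 1 carry 1
  E+C+1 = B carry 1
  8+4+1 = D
  5+4 = 9
  7+B = 2 carry 1
  7+A+1 = 2 carry 1
  6+D+1 = 4 carry 1
  2+2+1 = 5

0x54229DB1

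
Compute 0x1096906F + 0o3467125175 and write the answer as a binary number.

0b101101011100110011101011101100

0x1096906F = 0b10000100101101001000001101111 in binary.
0o3467125175 = 0b11100110111001010101001111101 in binary.
Add column by column in base 2, right to left:
  1+1 = 0 carry 1
  1+0+1 = 0 carry 1
  1+1+1 = 1 carry 1
  1+1+1 = 1 carry 1
  0+1+1 = 0 carry 1
  1+1+1 = 1 carry 1
  1+1+1 = 1 carry 1
  0+0+1 = 1
  0+0 = 0
  0+1 = 1
  0+0 = 0
  0+1 = 1
  1+0 = 1
  0+1 = 1
  0+0 = 0
  1+1 = 0 carry 1
  0+0+1 = 1
  1+0 = 1
  1+1 = 0 carry 1
  0+1+1 = 0 carry 1
  1+1+1 = 1 carry 1
  0+0+1 = 1
  0+1 = 1
  1+1 = 0 carry 1
  0+0+1 = 1
  0+0 = 0
  0+1 = 1
  0+1 = 1
  1+1 = 0 carry 1
  final carry 1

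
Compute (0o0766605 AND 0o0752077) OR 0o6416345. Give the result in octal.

0o0766605 AND 0o0752077 = 0o0742005.
Then OR with 0o6416345.

0o6756345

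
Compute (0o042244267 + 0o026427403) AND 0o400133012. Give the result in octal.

0o33012

Add column by column in base 8, right to left:
  7+3 = 2 carry 1
  6+0+1 = 7
  2+4 = 6
  4+7 = 3 carry 1
  4+2+1 = 7
  2+4 = 6
  2+6 = 0 carry 1
  4+2+1 = 7
Sum = 0o70673672; now AND with 0o400133012:
  0&4=0, 7&0=0, 0&0=0, 6&1=0, 7&3=3, 3&3=3, 6&0=0, 7&1=1, 2&2=2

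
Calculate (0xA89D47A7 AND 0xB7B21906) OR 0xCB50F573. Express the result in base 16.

0xEBD0F577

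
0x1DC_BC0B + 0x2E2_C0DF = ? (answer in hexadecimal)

Add column by column in base 16, right to left:
  B+F = A carry 1
  0+D+1 = E
  C+0 = C
  B+C = 7 carry 1
  C+2+1 = F
  D+E = B carry 1
  1+2+1 = 4

0x4BF7CEA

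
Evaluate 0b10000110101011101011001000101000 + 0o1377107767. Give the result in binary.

0b10010010101010110100001000011111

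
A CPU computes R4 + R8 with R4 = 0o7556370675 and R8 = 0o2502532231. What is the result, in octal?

Add column by column in base 8, right to left:
  5+1 = 6
  7+3 = 2 carry 1
  6+2+1 = 1 carry 1
  0+2+1 = 3
  7+3 = 2 carry 1
  3+5+1 = 1 carry 1
  6+2+1 = 1 carry 1
  5+0+1 = 6
  5+5 = 2 carry 1
  7+2+1 = 2 carry 1
  final carry 1

0o12261123126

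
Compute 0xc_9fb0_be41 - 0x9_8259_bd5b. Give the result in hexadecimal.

0x31d5700e6

Subtract column by column in base 16:
  1-b → 6 (borrow)
  4-5-1 → e (borrow)
  e-d-1 → 0
  b-b → 0
  0-9 → 7 (borrow)
  b-5-1 → 5
  f-2 → d
  9-8 → 1
  c-9 → 3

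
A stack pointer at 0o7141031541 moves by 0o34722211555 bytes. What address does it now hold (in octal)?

Add column by column in base 8, right to left:
  1+5 = 6
  4+5 = 1 carry 1
  5+5+1 = 3 carry 1
  1+1+1 = 3
  3+1 = 4
  0+2 = 2
  1+2 = 3
  4+2 = 6
  1+7 = 0 carry 1
  7+4+1 = 4 carry 1
  0+3+1 = 4

0o44063243316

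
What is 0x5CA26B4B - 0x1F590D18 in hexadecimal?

Subtract column by column in base 16:
  B-8 → 3
  4-1 → 3
  B-D → E (borrow)
  6-0-1 → 5
  2-9 → 9 (borrow)
  A-5-1 → 4
  C-F → D (borrow)
  5-1-1 → 3

0x3D495E33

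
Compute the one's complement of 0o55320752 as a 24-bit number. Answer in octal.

Each oct digit d becomes 7−d:
  5→2, 5→2, 3→4, 2→5, 0→7, 7→0, 5→2, 2→5

0o22457025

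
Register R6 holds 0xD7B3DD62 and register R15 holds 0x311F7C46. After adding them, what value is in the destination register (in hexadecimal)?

0x108D359A8

Add column by column in base 16, right to left:
  2+6 = 8
  6+4 = A
  D+C = 9 carry 1
  D+7+1 = 5 carry 1
  3+F+1 = 3 carry 1
  B+1+1 = D
  7+1 = 8
  D+3 = 0 carry 1
  final carry 1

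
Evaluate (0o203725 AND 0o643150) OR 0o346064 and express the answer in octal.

0o203725 AND 0o643150 = 0o203100.
Then OR with 0o346064.

0o347164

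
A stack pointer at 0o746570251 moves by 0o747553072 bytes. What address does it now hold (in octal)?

0o1716343343

Add column by column in base 8, right to left:
  1+2 = 3
  5+7 = 4 carry 1
  2+0+1 = 3
  0+3 = 3
  7+5 = 4 carry 1
  5+5+1 = 3 carry 1
  6+7+1 = 6 carry 1
  4+4+1 = 1 carry 1
  7+7+1 = 7 carry 1
  final carry 1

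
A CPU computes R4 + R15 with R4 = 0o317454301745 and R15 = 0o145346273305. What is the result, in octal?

0o465022575252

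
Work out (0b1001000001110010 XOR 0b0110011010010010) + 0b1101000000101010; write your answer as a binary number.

0b11100011100001010

First 0b1001000001110010 XOR 0b0110011010010010 = 0b1111011011100000.
Add column by column in base 2, right to left:
  0+0 = 0
  0+1 = 1
  0+0 = 0
  0+1 = 1
  0+0 = 0
  1+1 = 0 carry 1
  1+0+1 = 0 carry 1
  1+0+1 = 0 carry 1
  0+0+1 = 1
  1+0 = 1
  1+0 = 1
  0+0 = 0
  1+1 = 0 carry 1
  1+0+1 = 0 carry 1
  1+1+1 = 1 carry 1
  1+1+1 = 1 carry 1
  final carry 1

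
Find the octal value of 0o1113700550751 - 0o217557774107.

Subtract column by column in base 8:
  1-7 → 2 (borrow)
  5-0-1 → 4
  7-1 → 6
  0-4 → 4 (borrow)
  5-7-1 → 5 (borrow)
  5-7-1 → 5 (borrow)
  0-7-1 → 0 (borrow)
  0-5-1 → 2 (borrow)
  7-5-1 → 1
  3-7 → 4 (borrow)
  1-1-1 → 7 (borrow)
  1-2-1 → 6 (borrow)
  1-0-1 → 0

0o674120554642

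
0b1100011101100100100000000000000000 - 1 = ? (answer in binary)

0b1100011101100100011111111111111111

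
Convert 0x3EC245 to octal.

0o17541105

Expand each hex digit to 4 bits: 3=0011 E=1110 C=1100 2=0010 4=0100 5=0101.
Group the bits in threes: 001 111 101 100 001 001 000 101 → 17541105.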